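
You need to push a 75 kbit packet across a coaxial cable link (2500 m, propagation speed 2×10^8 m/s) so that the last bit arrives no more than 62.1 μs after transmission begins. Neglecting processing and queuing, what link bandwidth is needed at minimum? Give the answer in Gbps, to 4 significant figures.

1.512 Gbps

Propagation delay = 2500 / 200000000 = 12.5 μs.
Transmission budget = 62.1 − 12.5 = 49.6 μs.
R ≥ L / t_tx = 75000 bits / 4.96e-05 s = 1.512 Gbps.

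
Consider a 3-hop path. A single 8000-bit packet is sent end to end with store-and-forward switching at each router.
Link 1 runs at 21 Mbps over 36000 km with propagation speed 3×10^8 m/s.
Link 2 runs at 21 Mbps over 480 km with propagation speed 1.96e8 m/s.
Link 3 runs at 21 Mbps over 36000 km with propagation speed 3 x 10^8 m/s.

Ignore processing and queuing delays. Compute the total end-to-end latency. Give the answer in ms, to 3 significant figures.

244 ms

Transmission delay per hop = L/R = 8000/21000000 = 0.380952 ms; 3 hops → 1.14286 ms.
Propagation delays (d/s per hop): 120, 2.44898, 120 ms; sum = 242.449 ms.
End-to-end = 244 ms.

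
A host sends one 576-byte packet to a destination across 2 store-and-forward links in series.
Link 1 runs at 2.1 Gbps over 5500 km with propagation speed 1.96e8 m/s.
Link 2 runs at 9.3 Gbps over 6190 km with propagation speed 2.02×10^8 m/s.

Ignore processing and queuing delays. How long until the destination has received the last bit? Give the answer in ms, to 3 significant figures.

L = 576 × 8 = 4608 bits.
Transmission delays (L/R per hop): 0.00219429, 0.000495484 ms; sum = 0.00268977 ms.
Propagation delays (d/s per hop): 28.0612, 30.6436 ms; sum = 58.7048 ms.
End-to-end = 58.7 ms.

58.7 ms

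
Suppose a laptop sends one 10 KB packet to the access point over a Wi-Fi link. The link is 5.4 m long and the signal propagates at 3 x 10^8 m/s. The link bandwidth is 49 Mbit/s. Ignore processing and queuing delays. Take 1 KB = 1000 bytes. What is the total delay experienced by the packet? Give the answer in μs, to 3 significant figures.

1630 μs

L = 80000 bits.
Transmission delay = L/R = 80000 / 49000000 = 1632.65 μs.
Propagation delay = d/s = 5.4 m / 300000000 m/s = 0.018 μs.
Total = 1630 μs.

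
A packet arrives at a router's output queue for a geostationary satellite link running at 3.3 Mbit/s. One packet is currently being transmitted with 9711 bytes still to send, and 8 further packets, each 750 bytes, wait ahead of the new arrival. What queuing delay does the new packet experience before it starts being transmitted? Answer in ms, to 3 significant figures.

38.1 ms

Each queued packet: L/R = 6000/3300000 = 1.81818 ms.
8 queued → 14.5455 ms.
Plus remaining 77688 bits of current packet: 23.5418 ms.
Queuing delay = 38.1 ms.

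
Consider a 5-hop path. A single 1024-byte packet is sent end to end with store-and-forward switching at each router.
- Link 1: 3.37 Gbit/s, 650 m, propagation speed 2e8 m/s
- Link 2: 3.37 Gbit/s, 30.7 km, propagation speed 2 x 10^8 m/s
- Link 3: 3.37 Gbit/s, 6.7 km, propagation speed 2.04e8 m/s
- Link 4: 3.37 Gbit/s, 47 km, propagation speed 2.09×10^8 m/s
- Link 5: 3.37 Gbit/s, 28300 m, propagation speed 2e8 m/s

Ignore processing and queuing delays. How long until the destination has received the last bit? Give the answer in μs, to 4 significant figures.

L = 1024 × 8 = 8192 bits.
Transmission delay per hop = L/R = 8192/3370000000 = 2.43086 μs; 5 hops → 12.1543 μs.
Propagation delays (d/s per hop): 3.25, 153.5, 32.8431, 224.88, 141.5 μs; sum = 555.974 μs.
End-to-end = 568.1 μs.

568.1 μs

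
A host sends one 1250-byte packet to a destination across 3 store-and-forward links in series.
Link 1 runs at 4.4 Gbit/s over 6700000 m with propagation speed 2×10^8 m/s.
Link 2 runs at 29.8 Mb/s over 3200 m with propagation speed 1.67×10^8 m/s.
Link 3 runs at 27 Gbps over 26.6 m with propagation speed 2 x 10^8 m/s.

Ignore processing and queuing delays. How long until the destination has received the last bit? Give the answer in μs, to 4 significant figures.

33860 μs

L = 1250 × 8 = 10000 bits.
Transmission delays (L/R per hop): 2.27273, 335.57, 0.37037 μs; sum = 338.214 μs.
Propagation delays (d/s per hop): 33500, 19.1617, 0.133 μs; sum = 33519.3 μs.
End-to-end = 33860 μs.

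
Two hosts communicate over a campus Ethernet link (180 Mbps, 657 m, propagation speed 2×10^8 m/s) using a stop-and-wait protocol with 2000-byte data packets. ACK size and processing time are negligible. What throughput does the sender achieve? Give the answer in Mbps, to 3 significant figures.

168 Mbps

t_tx = L/R = 16000/180000000 = 8.88889e-05 s.
t_prop = 657/200000000 = 3.285e-06 s; RTT = 6.57e-06 s.
Cycle = t_tx + RTT = 9.54589e-05 s.
Throughput = L / cycle = 16000 / 9.54589e-05 = 168 Mbps.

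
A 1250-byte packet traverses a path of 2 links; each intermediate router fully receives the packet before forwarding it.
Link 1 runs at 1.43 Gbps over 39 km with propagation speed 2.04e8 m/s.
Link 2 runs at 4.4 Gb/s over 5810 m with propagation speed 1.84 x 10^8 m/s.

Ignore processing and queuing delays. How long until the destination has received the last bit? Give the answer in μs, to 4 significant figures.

232.0 μs

L = 1250 × 8 = 10000 bits.
Transmission delays (L/R per hop): 6.99301, 2.27273 μs; sum = 9.26573 μs.
Propagation delays (d/s per hop): 191.176, 31.5761 μs; sum = 222.753 μs.
End-to-end = 232.0 μs.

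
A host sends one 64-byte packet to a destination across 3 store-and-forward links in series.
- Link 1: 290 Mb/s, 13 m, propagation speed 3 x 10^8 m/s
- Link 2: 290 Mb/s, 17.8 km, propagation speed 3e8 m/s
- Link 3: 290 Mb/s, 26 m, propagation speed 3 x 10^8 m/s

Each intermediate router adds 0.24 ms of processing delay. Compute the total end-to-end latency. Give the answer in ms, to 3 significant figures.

L = 64 × 8 = 512 bits.
Transmission delay per hop = L/R = 512/290000000 = 0.00176552 ms; 3 hops → 0.00529655 ms.
Propagation delays (d/s per hop): 4.33333e-05, 0.0593333, 8.66667e-05 ms; sum = 0.0594633 ms.
Processing at 2 router(s): 2 × 0.24 ms = 0.48 ms.
End-to-end = 0.545 ms.

0.545 ms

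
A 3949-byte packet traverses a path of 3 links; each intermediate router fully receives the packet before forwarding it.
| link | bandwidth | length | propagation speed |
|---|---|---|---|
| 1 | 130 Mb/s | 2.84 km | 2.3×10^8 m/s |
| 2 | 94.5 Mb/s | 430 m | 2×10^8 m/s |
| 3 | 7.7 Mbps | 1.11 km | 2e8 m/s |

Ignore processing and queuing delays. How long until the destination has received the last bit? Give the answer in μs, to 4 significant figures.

4700 μs

L = 3949 × 8 = 31592 bits.
Transmission delays (L/R per hop): 243.015, 334.307, 4102.86 μs; sum = 4680.18 μs.
Propagation delays (d/s per hop): 12.3478, 2.15, 5.55 μs; sum = 20.0478 μs.
End-to-end = 4700 μs.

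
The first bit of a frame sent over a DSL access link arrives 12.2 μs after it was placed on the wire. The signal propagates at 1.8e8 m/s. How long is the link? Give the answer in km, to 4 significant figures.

d = s × t_prop = 180000000 × 1.22e-05 = 2.196 km.

2.196 km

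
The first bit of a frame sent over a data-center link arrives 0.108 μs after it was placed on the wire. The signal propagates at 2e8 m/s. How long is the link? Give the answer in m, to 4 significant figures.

d = s × t_prop = 200000000 × 1.08e-07 = 21.60 m.

21.60 m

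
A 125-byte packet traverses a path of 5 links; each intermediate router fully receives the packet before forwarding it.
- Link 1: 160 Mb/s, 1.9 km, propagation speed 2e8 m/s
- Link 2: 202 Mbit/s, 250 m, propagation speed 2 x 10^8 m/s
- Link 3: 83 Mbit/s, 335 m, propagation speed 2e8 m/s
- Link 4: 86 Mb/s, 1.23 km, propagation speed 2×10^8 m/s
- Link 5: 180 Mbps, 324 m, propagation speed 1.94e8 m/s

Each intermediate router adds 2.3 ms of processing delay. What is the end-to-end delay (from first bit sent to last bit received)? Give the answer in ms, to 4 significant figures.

9.261 ms

L = 125 × 8 = 1000 bits.
Transmission delays (L/R per hop): 0.00625, 0.0049505, 0.0120482, 0.0116279, 0.00555556 ms; sum = 0.0404322 ms.
Propagation delays (d/s per hop): 0.0095, 0.00125, 0.001675, 0.00615, 0.0016701 ms; sum = 0.0202451 ms.
Processing at 4 router(s): 4 × 2.3 ms = 9.2 ms.
End-to-end = 9.261 ms.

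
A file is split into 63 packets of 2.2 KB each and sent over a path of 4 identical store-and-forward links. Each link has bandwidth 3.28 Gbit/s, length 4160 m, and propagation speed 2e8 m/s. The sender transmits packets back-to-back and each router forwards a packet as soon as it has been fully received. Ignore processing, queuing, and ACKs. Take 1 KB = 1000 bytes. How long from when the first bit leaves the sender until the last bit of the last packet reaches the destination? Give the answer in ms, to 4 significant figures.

0.4373 ms

Per-hop transmission t_tx = L/R = 17600/3280000000 = 0.00536585 ms.
Per-hop propagation t_prop = 4160/200000000 = 0.0208 ms.
Pipeline fill: first packet needs 4·t_tx to clear all hops; remaining 62 packets each add one t_tx.
Total = (4+63-1)·t_tx + 4·t_prop = 66·0.00536585 + 4·0.0208 = 0.4373 ms.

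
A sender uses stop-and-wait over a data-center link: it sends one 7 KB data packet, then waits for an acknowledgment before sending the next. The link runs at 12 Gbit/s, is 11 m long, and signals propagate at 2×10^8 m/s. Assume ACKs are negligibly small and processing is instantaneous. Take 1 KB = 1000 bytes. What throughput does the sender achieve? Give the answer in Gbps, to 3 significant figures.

t_tx = L/R = 56000/12000000000 = 4.66667e-06 s.
t_prop = 11/200000000 = 5.5e-08 s; RTT = 1.1e-07 s.
Cycle = t_tx + RTT = 4.77667e-06 s.
Throughput = L / cycle = 56000 / 4.77667e-06 = 11.7 Gbps.

11.7 Gbps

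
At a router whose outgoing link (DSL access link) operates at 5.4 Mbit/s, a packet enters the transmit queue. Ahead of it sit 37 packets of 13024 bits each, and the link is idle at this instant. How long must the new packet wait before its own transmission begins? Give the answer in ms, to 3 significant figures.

Each queued packet: L/R = 13024/5400000 = 2.41185 ms.
37 queued → 89.2385 ms.
Queuing delay = 89.2 ms.

89.2 ms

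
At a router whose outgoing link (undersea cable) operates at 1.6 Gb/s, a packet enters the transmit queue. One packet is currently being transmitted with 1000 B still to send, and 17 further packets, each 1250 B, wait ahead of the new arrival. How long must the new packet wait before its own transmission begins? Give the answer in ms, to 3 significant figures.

0.111 ms

Each queued packet: L/R = 10000/1600000000 = 0.00625 ms.
17 queued → 0.10625 ms.
Plus remaining 8000 bits of current packet: 0.005 ms.
Queuing delay = 0.111 ms.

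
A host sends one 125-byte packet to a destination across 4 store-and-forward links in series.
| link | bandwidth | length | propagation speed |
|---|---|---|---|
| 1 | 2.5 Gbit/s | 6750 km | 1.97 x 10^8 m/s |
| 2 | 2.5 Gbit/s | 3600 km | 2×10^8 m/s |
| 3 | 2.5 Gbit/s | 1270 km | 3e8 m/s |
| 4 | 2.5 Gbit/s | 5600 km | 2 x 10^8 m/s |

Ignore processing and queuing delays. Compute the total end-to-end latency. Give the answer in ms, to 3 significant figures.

84.5 ms

L = 125 × 8 = 1000 bits.
Transmission delay per hop = L/R = 1000/2500000000 = 0.0004 ms; 4 hops → 0.0016 ms.
Propagation delays (d/s per hop): 34.264, 18, 4.23333, 28 ms; sum = 84.4973 ms.
End-to-end = 84.5 ms.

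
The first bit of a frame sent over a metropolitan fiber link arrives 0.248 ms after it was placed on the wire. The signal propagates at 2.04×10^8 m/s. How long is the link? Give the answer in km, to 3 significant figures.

d = s × t_prop = 204000000 × 0.000248 = 50.6 km.

50.6 km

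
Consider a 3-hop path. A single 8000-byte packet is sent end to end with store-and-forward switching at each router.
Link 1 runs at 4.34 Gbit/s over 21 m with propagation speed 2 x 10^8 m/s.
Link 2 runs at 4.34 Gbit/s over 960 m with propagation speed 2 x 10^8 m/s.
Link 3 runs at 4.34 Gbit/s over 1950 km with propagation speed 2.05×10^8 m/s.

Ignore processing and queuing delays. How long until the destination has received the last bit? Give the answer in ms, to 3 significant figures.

9.56 ms

L = 8000 × 8 = 64000 bits.
Transmission delay per hop = L/R = 64000/4340000000 = 0.0147465 ms; 3 hops → 0.0442396 ms.
Propagation delays (d/s per hop): 0.000105, 0.0048, 9.5122 ms; sum = 9.5171 ms.
End-to-end = 9.56 ms.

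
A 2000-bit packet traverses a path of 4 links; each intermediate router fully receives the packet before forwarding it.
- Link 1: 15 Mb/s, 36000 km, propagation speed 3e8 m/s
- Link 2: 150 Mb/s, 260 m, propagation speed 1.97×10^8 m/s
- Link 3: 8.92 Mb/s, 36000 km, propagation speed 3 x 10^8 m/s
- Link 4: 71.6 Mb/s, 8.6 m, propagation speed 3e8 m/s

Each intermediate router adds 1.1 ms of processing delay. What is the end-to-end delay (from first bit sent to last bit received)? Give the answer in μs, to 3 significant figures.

244000 μs

Transmission delays (L/R per hop): 133.333, 13.3333, 224.215, 27.933 μs; sum = 398.815 μs.
Propagation delays (d/s per hop): 120000, 1.3198, 120000, 0.0286667 μs; sum = 240001 μs.
Processing at 3 router(s): 3 × 1.1 ms = 3300 μs.
End-to-end = 244000 μs.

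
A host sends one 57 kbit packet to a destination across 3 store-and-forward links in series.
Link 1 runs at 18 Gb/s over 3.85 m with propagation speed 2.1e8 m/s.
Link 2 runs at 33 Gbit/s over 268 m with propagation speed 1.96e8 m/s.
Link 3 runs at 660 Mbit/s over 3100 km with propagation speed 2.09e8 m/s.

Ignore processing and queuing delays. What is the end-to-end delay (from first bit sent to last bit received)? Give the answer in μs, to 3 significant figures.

L = 57000 bits.
Transmission delays (L/R per hop): 3.16667, 1.72727, 86.3636 μs; sum = 91.2576 μs.
Propagation delays (d/s per hop): 0.0183333, 1.36735, 14832.5 μs; sum = 14833.9 μs.
End-to-end = 14900 μs.

14900 μs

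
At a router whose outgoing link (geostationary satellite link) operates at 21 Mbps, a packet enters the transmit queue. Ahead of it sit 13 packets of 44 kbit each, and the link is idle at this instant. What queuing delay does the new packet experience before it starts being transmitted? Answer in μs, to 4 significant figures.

27240 μs

Each queued packet: L/R = 44000/21000000 = 2095.24 μs.
13 queued → 27238.1 μs.
Queuing delay = 27240 μs.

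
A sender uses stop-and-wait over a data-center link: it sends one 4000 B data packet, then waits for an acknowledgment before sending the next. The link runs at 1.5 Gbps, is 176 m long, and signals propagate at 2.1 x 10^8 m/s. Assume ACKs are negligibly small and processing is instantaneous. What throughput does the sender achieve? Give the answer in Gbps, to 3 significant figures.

1.39 Gbps

t_tx = L/R = 32000/1500000000 = 2.13333e-05 s.
t_prop = 176/210000000 = 8.38095e-07 s; RTT = 1.67619e-06 s.
Cycle = t_tx + RTT = 2.30095e-05 s.
Throughput = L / cycle = 32000 / 2.30095e-05 = 1.39 Gbps.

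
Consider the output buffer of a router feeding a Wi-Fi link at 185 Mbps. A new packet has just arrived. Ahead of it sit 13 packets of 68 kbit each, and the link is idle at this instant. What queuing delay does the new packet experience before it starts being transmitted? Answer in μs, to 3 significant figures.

Each queued packet: L/R = 68000/185000000 = 367.568 μs.
13 queued → 4778.38 μs.
Queuing delay = 4780 μs.

4780 μs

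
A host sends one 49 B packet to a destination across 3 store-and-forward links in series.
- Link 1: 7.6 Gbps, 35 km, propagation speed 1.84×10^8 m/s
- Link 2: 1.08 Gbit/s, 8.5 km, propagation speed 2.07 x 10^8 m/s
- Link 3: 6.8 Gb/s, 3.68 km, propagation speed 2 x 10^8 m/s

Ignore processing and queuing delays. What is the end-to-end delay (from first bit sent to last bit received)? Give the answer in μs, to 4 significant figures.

250.2 μs

L = 49 × 8 = 392 bits.
Transmission delays (L/R per hop): 0.0515789, 0.362963, 0.0576471 μs; sum = 0.472189 μs.
Propagation delays (d/s per hop): 190.217, 41.0628, 18.4 μs; sum = 249.68 μs.
End-to-end = 250.2 μs.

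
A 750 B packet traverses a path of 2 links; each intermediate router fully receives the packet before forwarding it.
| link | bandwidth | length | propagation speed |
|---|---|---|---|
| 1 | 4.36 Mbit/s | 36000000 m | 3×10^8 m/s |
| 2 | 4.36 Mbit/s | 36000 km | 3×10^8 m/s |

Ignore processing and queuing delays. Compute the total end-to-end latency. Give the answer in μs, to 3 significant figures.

243000 μs

L = 750 × 8 = 6000 bits.
Transmission delay per hop = L/R = 6000/4360000 = 1376.15 μs; 2 hops → 2752.29 μs.
Propagation delays (d/s per hop): 120000, 120000 μs; sum = 240000 μs.
End-to-end = 243000 μs.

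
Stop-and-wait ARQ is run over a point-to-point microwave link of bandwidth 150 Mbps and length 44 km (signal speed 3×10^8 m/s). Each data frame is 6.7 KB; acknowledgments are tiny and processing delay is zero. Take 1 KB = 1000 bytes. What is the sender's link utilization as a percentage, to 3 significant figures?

54.9 %

t_tx = L/R = 53600/150000000 = 0.000357333 s.
t_prop = 44000/300000000 = 0.000146667 s; RTT = 0.000293333 s.
Cycle = t_tx + RTT = 0.000650667 s.
Utilization = t_tx / cycle = 0.000357333/0.000650667 = 54.9 %.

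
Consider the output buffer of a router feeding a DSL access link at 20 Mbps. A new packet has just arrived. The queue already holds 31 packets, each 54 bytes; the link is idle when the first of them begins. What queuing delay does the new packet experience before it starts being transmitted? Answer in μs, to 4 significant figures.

Each queued packet: L/R = 432/20000000 = 21.6 μs.
31 queued → 669.6 μs.
Queuing delay = 669.6 μs.

669.6 μs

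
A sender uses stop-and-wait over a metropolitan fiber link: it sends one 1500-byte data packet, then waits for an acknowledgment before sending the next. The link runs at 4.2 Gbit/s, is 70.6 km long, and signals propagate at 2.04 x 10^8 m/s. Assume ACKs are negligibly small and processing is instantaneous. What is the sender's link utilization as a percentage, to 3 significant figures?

t_tx = L/R = 12000/4200000000 = 2.85714e-06 s.
t_prop = 70600/204000000 = 0.000346078 s; RTT = 0.000692157 s.
Cycle = t_tx + RTT = 0.000695014 s.
Utilization = t_tx / cycle = 2.85714e-06/0.000695014 = 0.411 %.

0.411 %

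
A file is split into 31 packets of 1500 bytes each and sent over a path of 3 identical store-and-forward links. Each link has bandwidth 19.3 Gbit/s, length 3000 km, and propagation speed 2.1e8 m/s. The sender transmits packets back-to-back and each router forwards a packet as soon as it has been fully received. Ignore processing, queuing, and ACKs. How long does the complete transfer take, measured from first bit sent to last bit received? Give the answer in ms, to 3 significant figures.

Per-hop transmission t_tx = L/R = 12000/19300000000 = 0.000621762 ms.
Per-hop propagation t_prop = 3000000/210000000 = 14.2857 ms.
Pipeline fill: first packet needs 3·t_tx to clear all hops; remaining 30 packets each add one t_tx.
Total = (3+31-1)·t_tx + 3·t_prop = 33·0.000621762 + 3·14.2857 = 42.9 ms.

42.9 ms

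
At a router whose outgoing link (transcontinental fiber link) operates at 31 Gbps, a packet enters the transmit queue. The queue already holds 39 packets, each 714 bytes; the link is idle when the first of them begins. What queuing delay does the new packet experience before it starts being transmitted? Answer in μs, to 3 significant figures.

7.19 μs

Each queued packet: L/R = 5712/31000000000 = 0.184258 μs.
39 queued → 7.18606 μs.
Queuing delay = 7.19 μs.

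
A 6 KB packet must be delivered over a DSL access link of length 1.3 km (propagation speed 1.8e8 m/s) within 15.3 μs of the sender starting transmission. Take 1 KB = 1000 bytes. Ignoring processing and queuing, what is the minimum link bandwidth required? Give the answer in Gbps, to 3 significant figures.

L = 48000 bits.
Propagation delay = 1300 / 180000000 = 7.22222 μs.
Transmission budget = 15.3 − 7.22222 = 8.07778 μs.
R ≥ L / t_tx = 48000 bits / 8.07778e-06 s = 5.94 Gbps.

5.94 Gbps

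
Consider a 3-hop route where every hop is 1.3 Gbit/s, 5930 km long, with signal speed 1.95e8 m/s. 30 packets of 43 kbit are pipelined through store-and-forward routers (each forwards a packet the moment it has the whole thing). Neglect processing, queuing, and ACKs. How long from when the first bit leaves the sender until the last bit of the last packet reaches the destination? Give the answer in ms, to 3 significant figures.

Per-hop transmission t_tx = L/R = 43000/1300000000 = 0.0330769 ms.
Per-hop propagation t_prop = 5930000/195000000 = 30.4103 ms.
Pipeline fill: first packet needs 3·t_tx to clear all hops; remaining 29 packets each add one t_tx.
Total = (3+30-1)·t_tx + 3·t_prop = 32·0.0330769 + 3·30.4103 = 92.3 ms.

92.3 ms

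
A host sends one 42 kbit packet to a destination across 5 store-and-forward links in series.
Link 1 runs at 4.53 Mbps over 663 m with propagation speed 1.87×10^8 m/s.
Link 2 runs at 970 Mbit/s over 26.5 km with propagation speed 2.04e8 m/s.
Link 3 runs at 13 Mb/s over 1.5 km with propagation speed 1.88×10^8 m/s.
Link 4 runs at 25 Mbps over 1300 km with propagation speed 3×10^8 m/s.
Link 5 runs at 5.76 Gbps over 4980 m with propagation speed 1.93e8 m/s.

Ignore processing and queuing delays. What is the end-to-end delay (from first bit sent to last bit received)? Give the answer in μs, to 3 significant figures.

L = 42000 bits.
Transmission delays (L/R per hop): 9271.52, 43.299, 3230.77, 1680, 7.29167 μs; sum = 14232.9 μs.
Propagation delays (d/s per hop): 3.54545, 129.902, 7.97872, 4333.33, 25.8031 μs; sum = 4500.56 μs.
End-to-end = 18700 μs.

18700 μs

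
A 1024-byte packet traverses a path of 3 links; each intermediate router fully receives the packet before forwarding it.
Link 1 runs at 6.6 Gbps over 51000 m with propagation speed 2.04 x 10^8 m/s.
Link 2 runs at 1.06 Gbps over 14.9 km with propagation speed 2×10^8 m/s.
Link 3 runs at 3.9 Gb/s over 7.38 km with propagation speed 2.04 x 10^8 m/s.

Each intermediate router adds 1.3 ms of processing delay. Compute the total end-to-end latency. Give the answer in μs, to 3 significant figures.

2970 μs

L = 1024 × 8 = 8192 bits.
Transmission delays (L/R per hop): 1.24121, 7.7283, 2.10051 μs; sum = 11.07 μs.
Propagation delays (d/s per hop): 250, 74.5, 36.1765 μs; sum = 360.676 μs.
Processing at 2 router(s): 2 × 1.3 ms = 2600 μs.
End-to-end = 2970 μs.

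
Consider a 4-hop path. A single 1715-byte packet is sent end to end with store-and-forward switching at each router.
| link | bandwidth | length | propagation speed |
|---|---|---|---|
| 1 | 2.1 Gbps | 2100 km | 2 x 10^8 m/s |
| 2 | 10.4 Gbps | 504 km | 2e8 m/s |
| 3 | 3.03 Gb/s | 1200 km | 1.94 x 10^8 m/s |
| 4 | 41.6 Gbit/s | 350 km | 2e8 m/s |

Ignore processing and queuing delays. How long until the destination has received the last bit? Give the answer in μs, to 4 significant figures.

L = 1715 × 8 = 13720 bits.
Transmission delays (L/R per hop): 6.53333, 1.31923, 4.52805, 0.329808 μs; sum = 12.7104 μs.
Propagation delays (d/s per hop): 10500, 2520, 6185.57, 1750 μs; sum = 20955.6 μs.
End-to-end = 20970 μs.

20970 μs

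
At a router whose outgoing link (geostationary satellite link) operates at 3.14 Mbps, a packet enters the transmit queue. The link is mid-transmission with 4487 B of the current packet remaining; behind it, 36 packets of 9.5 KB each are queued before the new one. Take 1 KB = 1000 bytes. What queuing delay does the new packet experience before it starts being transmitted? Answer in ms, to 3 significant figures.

Each queued packet: L/R = 76000/3140000 = 24.2038 ms.
36 queued → 871.338 ms.
Plus remaining 35896 bits of current packet: 11.4318 ms.
Queuing delay = 883 ms.

883 ms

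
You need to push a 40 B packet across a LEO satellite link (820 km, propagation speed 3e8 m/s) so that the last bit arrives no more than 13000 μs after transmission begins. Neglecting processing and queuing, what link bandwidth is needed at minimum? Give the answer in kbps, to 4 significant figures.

L = 320 bits.
Propagation delay = 820000 / 300000000 = 2733.33 μs.
Transmission budget = 13000 − 2733.33 = 10266.7 μs.
R ≥ L / t_tx = 320 bits / 0.0102667 s = 31.17 kbps.

31.17 kbps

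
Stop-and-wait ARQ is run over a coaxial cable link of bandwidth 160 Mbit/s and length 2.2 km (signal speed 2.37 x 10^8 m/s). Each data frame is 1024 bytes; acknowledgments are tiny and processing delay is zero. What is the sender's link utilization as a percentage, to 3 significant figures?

73.4 %

t_tx = L/R = 8192/160000000 = 5.12e-05 s.
t_prop = 2200/237000000 = 9.2827e-06 s; RTT = 1.85654e-05 s.
Cycle = t_tx + RTT = 6.97654e-05 s.
Utilization = t_tx / cycle = 5.12e-05/6.97654e-05 = 73.4 %.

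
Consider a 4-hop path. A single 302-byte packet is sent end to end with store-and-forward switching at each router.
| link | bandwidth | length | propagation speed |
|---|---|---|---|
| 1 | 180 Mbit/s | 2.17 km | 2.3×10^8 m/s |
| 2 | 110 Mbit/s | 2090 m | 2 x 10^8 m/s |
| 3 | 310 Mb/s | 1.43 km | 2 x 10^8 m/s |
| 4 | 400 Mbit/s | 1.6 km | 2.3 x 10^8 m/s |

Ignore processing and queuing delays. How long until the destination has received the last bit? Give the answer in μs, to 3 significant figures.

83.2 μs

L = 302 × 8 = 2416 bits.
Transmission delays (L/R per hop): 13.4222, 21.9636, 7.79355, 6.04 μs; sum = 49.2194 μs.
Propagation delays (d/s per hop): 9.43478, 10.45, 7.15, 6.95652 μs; sum = 33.9913 μs.
End-to-end = 83.2 μs.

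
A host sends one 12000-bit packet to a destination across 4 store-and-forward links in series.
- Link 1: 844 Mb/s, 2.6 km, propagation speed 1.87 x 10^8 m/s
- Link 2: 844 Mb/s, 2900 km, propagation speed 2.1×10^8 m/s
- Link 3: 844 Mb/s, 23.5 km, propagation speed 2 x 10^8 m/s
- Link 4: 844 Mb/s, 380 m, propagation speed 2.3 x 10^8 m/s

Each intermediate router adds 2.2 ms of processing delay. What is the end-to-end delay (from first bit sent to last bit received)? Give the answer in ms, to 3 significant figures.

20.6 ms

Transmission delay per hop = L/R = 12000/844000000 = 0.014218 ms; 4 hops → 0.056872 ms.
Propagation delays (d/s per hop): 0.0139037, 13.8095, 0.1175, 0.00165217 ms; sum = 13.9426 ms.
Processing at 3 router(s): 3 × 2.2 ms = 6.6 ms.
End-to-end = 20.6 ms.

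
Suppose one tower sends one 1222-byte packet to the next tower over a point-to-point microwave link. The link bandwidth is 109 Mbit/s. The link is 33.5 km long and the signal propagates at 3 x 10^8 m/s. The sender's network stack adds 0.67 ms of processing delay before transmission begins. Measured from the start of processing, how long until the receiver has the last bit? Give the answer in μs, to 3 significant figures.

871 μs

L = 1222 × 8 = 9776 bits.
Transmission delay = L/R = 9776 / 109000000 = 89.6881 μs.
Propagation delay = d/s = 33500 m / 300000000 m/s = 111.667 μs.
Plus processing delay 0.67 ms = 670 μs.
Total = 871 μs.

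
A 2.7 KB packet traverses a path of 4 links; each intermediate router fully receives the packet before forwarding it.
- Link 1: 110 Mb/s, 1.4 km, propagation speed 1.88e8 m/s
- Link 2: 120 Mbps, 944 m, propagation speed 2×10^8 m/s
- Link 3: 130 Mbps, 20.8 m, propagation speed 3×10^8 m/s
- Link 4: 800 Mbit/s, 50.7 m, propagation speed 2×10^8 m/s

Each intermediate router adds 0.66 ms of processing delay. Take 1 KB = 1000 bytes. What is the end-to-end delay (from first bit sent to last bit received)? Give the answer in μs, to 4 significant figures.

2562 μs

L = 21600 bits.
Transmission delays (L/R per hop): 196.364, 180, 166.154, 27 μs; sum = 569.517 μs.
Propagation delays (d/s per hop): 7.44681, 4.72, 0.0693333, 0.2535 μs; sum = 12.4896 μs.
Processing at 3 router(s): 3 × 0.66 ms = 1980 μs.
End-to-end = 2562 μs.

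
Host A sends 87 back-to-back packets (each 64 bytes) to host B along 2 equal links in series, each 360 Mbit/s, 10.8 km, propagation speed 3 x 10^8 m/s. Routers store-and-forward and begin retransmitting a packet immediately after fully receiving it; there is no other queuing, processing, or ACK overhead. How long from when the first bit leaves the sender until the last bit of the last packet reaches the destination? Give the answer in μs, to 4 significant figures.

Per-hop transmission t_tx = L/R = 512/360000000 = 1.42222 μs.
Per-hop propagation t_prop = 10800/300000000 = 36 μs.
Pipeline fill: first packet needs 2·t_tx to clear all hops; remaining 86 packets each add one t_tx.
Total = (2+87-1)·t_tx + 2·t_prop = 88·1.42222 + 2·36 = 197.2 μs.

197.2 μs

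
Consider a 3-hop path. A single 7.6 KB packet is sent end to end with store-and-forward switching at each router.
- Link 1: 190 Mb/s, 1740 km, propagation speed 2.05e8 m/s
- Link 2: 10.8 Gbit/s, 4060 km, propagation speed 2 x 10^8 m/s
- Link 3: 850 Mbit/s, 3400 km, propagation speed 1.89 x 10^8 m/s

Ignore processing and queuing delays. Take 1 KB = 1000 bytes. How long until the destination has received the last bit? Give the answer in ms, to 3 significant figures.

47.2 ms

L = 60800 bits.
Transmission delays (L/R per hop): 0.32, 0.00562963, 0.0715294 ms; sum = 0.397159 ms.
Propagation delays (d/s per hop): 8.4878, 20.3, 17.9894 ms; sum = 46.7772 ms.
End-to-end = 47.2 ms.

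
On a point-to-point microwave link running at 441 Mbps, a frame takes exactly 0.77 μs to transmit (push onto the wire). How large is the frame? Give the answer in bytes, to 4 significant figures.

42.45 bytes

L = R × t_tx = 441000000 b/s × 7.7e-07 s = 339.57 bits.
In bytes: 339.57 / 8 = 42.45 bytes.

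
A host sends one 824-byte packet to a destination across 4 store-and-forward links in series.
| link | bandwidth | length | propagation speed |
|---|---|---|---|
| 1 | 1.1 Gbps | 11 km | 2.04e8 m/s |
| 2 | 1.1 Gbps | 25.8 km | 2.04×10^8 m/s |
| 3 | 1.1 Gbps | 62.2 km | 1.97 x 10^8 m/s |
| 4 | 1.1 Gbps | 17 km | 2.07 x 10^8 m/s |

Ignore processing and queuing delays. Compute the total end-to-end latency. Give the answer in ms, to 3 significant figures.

L = 824 × 8 = 6592 bits.
Transmission delay per hop = L/R = 6592/1100000000 = 0.00599273 ms; 4 hops → 0.0239709 ms.
Propagation delays (d/s per hop): 0.0539216, 0.126471, 0.315736, 0.0821256 ms; sum = 0.578254 ms.
End-to-end = 0.602 ms.

0.602 ms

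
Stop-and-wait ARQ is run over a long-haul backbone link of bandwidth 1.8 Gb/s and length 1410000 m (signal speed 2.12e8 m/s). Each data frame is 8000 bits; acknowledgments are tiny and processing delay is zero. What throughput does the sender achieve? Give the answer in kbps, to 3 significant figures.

601 kbps

t_tx = L/R = 8000/1800000000 = 4.44444e-06 s.
t_prop = 1410000/212000000 = 0.00665094 s; RTT = 0.0133019 s.
Cycle = t_tx + RTT = 0.0133063 s.
Throughput = L / cycle = 8000 / 0.0133063 = 601 kbps.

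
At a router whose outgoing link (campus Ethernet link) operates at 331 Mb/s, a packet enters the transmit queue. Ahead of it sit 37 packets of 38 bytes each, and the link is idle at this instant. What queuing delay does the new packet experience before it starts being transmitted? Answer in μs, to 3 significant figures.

Each queued packet: L/R = 304/331000000 = 0.918429 μs.
37 queued → 33.9819 μs.
Queuing delay = 34.0 μs.

34.0 μs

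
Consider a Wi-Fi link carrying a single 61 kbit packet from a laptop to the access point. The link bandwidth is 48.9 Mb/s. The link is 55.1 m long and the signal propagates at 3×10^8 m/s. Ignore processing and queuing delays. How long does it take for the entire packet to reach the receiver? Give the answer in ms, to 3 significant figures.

L = 61000 bits.
Transmission delay = L/R = 61000 / 48900000 = 1.24744 ms.
Propagation delay = d/s = 55.1 m / 300000000 m/s = 0.000183667 ms.
Total = 1.25 ms.

1.25 ms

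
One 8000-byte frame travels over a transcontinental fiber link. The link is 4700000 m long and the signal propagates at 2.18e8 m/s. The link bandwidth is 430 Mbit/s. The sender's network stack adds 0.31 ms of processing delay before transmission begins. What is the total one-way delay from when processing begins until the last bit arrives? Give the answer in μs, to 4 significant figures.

22020 μs

L = 8000 × 8 = 64000 bits.
Transmission delay = L/R = 64000 / 430000000 = 148.837 μs.
Propagation delay = d/s = 4700000 m / 2.18e+08 m/s = 21559.6 μs.
Plus processing delay 0.31 ms = 310 μs.
Total = 22020 μs.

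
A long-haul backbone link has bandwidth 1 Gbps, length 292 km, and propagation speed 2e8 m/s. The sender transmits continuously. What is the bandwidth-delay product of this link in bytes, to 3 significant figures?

Propagation delay = 292000 / 200000000 = 0.00146 s.
BDP = R × t_prop = 1000000000 × 0.00146 = 1460000 bits.
In bytes: 1460000/8 = 183000 bytes.

183000 bytes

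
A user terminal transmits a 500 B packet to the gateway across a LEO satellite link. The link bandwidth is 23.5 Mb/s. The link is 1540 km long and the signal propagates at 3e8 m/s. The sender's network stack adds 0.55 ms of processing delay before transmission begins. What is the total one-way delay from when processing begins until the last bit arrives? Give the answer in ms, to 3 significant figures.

L = 500 × 8 = 4000 bits.
Transmission delay = L/R = 4000 / 23500000 = 0.170213 ms.
Propagation delay = d/s = 1540000 m / 300000000 m/s = 5.13333 ms.
Plus processing delay 0.55 ms = 0.55 ms.
Total = 5.85 ms.

5.85 ms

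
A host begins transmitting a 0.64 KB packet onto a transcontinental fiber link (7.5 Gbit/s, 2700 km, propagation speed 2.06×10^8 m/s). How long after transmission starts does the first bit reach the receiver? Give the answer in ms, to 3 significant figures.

13.1 ms

First bit experiences only propagation delay: d/s = 2700000/206000000 = 13.1 ms.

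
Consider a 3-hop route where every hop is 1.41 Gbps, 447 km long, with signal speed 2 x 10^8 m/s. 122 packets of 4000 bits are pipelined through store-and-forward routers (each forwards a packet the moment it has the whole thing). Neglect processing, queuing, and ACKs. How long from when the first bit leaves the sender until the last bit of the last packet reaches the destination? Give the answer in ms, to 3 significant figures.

7.06 ms

Per-hop transmission t_tx = L/R = 4000/1410000000 = 0.00283688 ms.
Per-hop propagation t_prop = 447000/200000000 = 2.235 ms.
Pipeline fill: first packet needs 3·t_tx to clear all hops; remaining 121 packets each add one t_tx.
Total = (3+122-1)·t_tx + 3·t_prop = 124·0.00283688 + 3·2.235 = 7.06 ms.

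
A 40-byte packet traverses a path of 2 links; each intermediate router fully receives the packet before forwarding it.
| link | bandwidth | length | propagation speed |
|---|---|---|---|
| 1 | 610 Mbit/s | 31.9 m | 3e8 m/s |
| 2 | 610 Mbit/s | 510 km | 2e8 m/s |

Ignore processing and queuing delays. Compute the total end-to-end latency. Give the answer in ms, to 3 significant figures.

L = 40 × 8 = 320 bits.
Transmission delay per hop = L/R = 320/610000000 = 0.00052459 ms; 2 hops → 0.00104918 ms.
Propagation delays (d/s per hop): 0.000106333, 2.55 ms; sum = 2.55011 ms.
End-to-end = 2.55 ms.

2.55 ms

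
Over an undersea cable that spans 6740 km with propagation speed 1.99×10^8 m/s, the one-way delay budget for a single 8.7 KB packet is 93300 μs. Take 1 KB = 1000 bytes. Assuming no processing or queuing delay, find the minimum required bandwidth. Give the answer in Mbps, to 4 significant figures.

1.171 Mbps

L = 69600 bits.
Propagation delay = 6740000 / 199000000 = 33869.3 μs.
Transmission budget = 93300 − 33869.3 = 59430.7 μs.
R ≥ L / t_tx = 69600 bits / 0.0594307 s = 1.171 Mbps.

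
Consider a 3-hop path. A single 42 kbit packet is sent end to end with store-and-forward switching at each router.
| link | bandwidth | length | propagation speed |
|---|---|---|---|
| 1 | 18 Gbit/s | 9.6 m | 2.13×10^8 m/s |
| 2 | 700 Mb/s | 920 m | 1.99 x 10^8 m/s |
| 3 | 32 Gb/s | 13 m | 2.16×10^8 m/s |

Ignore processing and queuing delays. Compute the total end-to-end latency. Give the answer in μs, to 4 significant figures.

L = 42000 bits.
Transmission delays (L/R per hop): 2.33333, 60, 1.3125 μs; sum = 63.6458 μs.
Propagation delays (d/s per hop): 0.0450704, 4.62312, 0.0601852 μs; sum = 4.72837 μs.
End-to-end = 68.37 μs.

68.37 μs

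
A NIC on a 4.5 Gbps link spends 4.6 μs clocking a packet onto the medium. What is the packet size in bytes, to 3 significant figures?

2590 bytes

L = R × t_tx = 4500000000 b/s × 4.6e-06 s = 20700 bits.
In bytes: 20700 / 8 = 2590 bytes.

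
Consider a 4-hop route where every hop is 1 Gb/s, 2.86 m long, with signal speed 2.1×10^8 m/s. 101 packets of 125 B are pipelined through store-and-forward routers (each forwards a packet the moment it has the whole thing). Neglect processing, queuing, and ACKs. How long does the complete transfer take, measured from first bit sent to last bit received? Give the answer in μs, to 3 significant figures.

104 μs

Per-hop transmission t_tx = L/R = 1000/1000000000 = 1 μs.
Per-hop propagation t_prop = 2.86/210000000 = 0.013619 μs.
Pipeline fill: first packet needs 4·t_tx to clear all hops; remaining 100 packets each add one t_tx.
Total = (4+101-1)·t_tx + 4·t_prop = 104·1 + 4·0.013619 = 104 μs.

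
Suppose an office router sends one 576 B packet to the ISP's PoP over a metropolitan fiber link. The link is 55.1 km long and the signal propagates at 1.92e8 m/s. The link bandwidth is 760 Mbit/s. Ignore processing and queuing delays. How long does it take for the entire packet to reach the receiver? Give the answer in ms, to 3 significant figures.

L = 576 × 8 = 4608 bits.
Transmission delay = L/R = 4608 / 760000000 = 0.00606316 ms.
Propagation delay = d/s = 55100 m / 192000000 m/s = 0.286979 ms.
Total = 0.293 ms.

0.293 ms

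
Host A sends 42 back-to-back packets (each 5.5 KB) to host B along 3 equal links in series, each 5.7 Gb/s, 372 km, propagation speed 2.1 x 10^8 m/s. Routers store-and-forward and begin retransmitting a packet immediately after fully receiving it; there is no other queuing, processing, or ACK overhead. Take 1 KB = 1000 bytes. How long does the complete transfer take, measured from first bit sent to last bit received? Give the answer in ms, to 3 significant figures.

Per-hop transmission t_tx = L/R = 44000/5700000000 = 0.0077193 ms.
Per-hop propagation t_prop = 372000/210000000 = 1.77143 ms.
Pipeline fill: first packet needs 3·t_tx to clear all hops; remaining 41 packets each add one t_tx.
Total = (3+42-1)·t_tx + 3·t_prop = 44·0.0077193 + 3·1.77143 = 5.65 ms.

5.65 ms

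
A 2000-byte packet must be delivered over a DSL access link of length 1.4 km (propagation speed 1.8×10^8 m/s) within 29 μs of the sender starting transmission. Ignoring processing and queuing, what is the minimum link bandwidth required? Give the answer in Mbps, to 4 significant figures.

L = 16000 bits.
Propagation delay = 1400 / 180000000 = 7.77778 μs.
Transmission budget = 29 − 7.77778 = 21.2222 μs.
R ≥ L / t_tx = 16000 bits / 2.12222e-05 s = 753.9 Mbps.

753.9 Mbps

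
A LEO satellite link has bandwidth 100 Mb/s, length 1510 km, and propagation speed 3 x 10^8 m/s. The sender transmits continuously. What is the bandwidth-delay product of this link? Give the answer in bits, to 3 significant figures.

Propagation delay = 1510000 / 300000000 = 0.00503333 s.
BDP = R × t_prop = 100000000 × 0.00503333 = 503333 bits.

503000 bits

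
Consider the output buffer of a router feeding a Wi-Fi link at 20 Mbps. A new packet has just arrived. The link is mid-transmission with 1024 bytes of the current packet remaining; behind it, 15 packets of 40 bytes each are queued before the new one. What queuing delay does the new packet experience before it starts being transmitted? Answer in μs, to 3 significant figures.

650 μs

Each queued packet: L/R = 320/20000000 = 16 μs.
15 queued → 240 μs.
Plus remaining 8192 bits of current packet: 409.6 μs.
Queuing delay = 650 μs.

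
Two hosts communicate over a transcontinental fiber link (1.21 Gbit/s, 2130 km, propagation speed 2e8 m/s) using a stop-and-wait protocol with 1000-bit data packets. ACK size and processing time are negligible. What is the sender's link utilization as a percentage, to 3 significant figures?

t_tx = L/R = 1000/1210000000 = 8.26446e-07 s.
t_prop = 2130000/200000000 = 0.01065 s; RTT = 0.0213 s.
Cycle = t_tx + RTT = 0.0213008 s.
Utilization = t_tx / cycle = 8.26446e-07/0.0213008 = 0.00388 %.

0.00388 %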